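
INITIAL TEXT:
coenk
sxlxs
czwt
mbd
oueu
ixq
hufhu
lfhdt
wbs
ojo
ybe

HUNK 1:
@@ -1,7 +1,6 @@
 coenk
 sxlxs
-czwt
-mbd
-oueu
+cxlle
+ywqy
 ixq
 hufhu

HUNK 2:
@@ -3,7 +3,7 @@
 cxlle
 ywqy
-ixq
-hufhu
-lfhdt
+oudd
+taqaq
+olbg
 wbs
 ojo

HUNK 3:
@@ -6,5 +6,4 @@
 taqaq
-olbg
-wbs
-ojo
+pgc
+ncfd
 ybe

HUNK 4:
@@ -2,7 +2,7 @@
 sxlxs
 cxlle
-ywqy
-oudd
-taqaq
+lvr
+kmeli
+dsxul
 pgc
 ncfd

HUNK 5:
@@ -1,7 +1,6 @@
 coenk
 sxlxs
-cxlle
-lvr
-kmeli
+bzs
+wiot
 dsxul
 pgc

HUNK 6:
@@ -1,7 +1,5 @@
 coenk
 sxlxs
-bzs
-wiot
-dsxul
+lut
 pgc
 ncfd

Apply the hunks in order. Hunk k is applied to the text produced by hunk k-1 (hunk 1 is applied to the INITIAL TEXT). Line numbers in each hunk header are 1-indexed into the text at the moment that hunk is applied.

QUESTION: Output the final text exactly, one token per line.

Hunk 1: at line 1 remove [czwt,mbd,oueu] add [cxlle,ywqy] -> 10 lines: coenk sxlxs cxlle ywqy ixq hufhu lfhdt wbs ojo ybe
Hunk 2: at line 3 remove [ixq,hufhu,lfhdt] add [oudd,taqaq,olbg] -> 10 lines: coenk sxlxs cxlle ywqy oudd taqaq olbg wbs ojo ybe
Hunk 3: at line 6 remove [olbg,wbs,ojo] add [pgc,ncfd] -> 9 lines: coenk sxlxs cxlle ywqy oudd taqaq pgc ncfd ybe
Hunk 4: at line 2 remove [ywqy,oudd,taqaq] add [lvr,kmeli,dsxul] -> 9 lines: coenk sxlxs cxlle lvr kmeli dsxul pgc ncfd ybe
Hunk 5: at line 1 remove [cxlle,lvr,kmeli] add [bzs,wiot] -> 8 lines: coenk sxlxs bzs wiot dsxul pgc ncfd ybe
Hunk 6: at line 1 remove [bzs,wiot,dsxul] add [lut] -> 6 lines: coenk sxlxs lut pgc ncfd ybe

Answer: coenk
sxlxs
lut
pgc
ncfd
ybe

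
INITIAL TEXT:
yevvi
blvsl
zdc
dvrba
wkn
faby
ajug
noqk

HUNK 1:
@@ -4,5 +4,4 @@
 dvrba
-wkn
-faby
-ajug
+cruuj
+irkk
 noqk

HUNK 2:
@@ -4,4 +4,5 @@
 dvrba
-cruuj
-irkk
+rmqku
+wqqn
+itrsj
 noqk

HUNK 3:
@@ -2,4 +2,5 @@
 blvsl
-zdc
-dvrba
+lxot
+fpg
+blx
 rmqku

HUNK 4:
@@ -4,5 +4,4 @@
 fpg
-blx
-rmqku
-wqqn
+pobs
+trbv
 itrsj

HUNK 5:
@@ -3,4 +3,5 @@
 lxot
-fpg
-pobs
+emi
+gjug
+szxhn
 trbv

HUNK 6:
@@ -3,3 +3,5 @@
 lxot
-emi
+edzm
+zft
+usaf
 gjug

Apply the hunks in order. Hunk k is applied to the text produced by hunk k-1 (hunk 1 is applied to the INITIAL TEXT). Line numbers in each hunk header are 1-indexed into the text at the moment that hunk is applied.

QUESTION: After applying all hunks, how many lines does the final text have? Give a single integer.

Hunk 1: at line 4 remove [wkn,faby,ajug] add [cruuj,irkk] -> 7 lines: yevvi blvsl zdc dvrba cruuj irkk noqk
Hunk 2: at line 4 remove [cruuj,irkk] add [rmqku,wqqn,itrsj] -> 8 lines: yevvi blvsl zdc dvrba rmqku wqqn itrsj noqk
Hunk 3: at line 2 remove [zdc,dvrba] add [lxot,fpg,blx] -> 9 lines: yevvi blvsl lxot fpg blx rmqku wqqn itrsj noqk
Hunk 4: at line 4 remove [blx,rmqku,wqqn] add [pobs,trbv] -> 8 lines: yevvi blvsl lxot fpg pobs trbv itrsj noqk
Hunk 5: at line 3 remove [fpg,pobs] add [emi,gjug,szxhn] -> 9 lines: yevvi blvsl lxot emi gjug szxhn trbv itrsj noqk
Hunk 6: at line 3 remove [emi] add [edzm,zft,usaf] -> 11 lines: yevvi blvsl lxot edzm zft usaf gjug szxhn trbv itrsj noqk
Final line count: 11

Answer: 11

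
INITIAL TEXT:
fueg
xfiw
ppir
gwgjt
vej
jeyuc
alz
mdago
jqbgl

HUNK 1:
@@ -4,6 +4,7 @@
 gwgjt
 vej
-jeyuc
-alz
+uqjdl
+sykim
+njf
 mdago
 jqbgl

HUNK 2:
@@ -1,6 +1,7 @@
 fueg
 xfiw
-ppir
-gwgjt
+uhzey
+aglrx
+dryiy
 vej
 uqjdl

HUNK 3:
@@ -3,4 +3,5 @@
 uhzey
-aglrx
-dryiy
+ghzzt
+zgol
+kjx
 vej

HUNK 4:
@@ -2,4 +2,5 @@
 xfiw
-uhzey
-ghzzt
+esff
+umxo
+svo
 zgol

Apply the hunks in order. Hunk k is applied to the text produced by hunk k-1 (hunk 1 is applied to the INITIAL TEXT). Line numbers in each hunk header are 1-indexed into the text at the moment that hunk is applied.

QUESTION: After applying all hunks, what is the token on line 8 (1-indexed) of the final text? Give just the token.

Answer: vej

Derivation:
Hunk 1: at line 4 remove [jeyuc,alz] add [uqjdl,sykim,njf] -> 10 lines: fueg xfiw ppir gwgjt vej uqjdl sykim njf mdago jqbgl
Hunk 2: at line 1 remove [ppir,gwgjt] add [uhzey,aglrx,dryiy] -> 11 lines: fueg xfiw uhzey aglrx dryiy vej uqjdl sykim njf mdago jqbgl
Hunk 3: at line 3 remove [aglrx,dryiy] add [ghzzt,zgol,kjx] -> 12 lines: fueg xfiw uhzey ghzzt zgol kjx vej uqjdl sykim njf mdago jqbgl
Hunk 4: at line 2 remove [uhzey,ghzzt] add [esff,umxo,svo] -> 13 lines: fueg xfiw esff umxo svo zgol kjx vej uqjdl sykim njf mdago jqbgl
Final line 8: vej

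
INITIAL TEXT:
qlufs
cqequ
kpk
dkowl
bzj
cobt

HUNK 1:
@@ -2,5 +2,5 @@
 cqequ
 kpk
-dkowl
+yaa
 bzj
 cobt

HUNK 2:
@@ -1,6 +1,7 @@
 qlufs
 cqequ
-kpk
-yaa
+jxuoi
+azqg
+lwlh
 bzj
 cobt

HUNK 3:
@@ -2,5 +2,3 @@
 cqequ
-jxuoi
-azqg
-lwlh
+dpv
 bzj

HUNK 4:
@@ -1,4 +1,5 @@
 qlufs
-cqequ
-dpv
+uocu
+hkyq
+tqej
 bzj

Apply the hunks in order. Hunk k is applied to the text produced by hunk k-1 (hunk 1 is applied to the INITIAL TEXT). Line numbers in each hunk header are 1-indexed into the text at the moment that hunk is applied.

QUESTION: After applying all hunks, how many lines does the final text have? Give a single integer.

Hunk 1: at line 2 remove [dkowl] add [yaa] -> 6 lines: qlufs cqequ kpk yaa bzj cobt
Hunk 2: at line 1 remove [kpk,yaa] add [jxuoi,azqg,lwlh] -> 7 lines: qlufs cqequ jxuoi azqg lwlh bzj cobt
Hunk 3: at line 2 remove [jxuoi,azqg,lwlh] add [dpv] -> 5 lines: qlufs cqequ dpv bzj cobt
Hunk 4: at line 1 remove [cqequ,dpv] add [uocu,hkyq,tqej] -> 6 lines: qlufs uocu hkyq tqej bzj cobt
Final line count: 6

Answer: 6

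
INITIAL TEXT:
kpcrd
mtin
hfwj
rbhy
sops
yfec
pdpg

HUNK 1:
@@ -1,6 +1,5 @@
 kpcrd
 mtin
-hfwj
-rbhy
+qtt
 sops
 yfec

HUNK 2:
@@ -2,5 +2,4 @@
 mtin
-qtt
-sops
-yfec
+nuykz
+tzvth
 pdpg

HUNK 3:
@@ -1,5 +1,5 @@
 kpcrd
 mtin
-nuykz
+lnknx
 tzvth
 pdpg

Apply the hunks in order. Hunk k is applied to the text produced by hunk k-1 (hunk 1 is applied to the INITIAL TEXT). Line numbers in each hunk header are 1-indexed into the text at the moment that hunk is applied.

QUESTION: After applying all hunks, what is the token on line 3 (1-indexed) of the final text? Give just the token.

Answer: lnknx

Derivation:
Hunk 1: at line 1 remove [hfwj,rbhy] add [qtt] -> 6 lines: kpcrd mtin qtt sops yfec pdpg
Hunk 2: at line 2 remove [qtt,sops,yfec] add [nuykz,tzvth] -> 5 lines: kpcrd mtin nuykz tzvth pdpg
Hunk 3: at line 1 remove [nuykz] add [lnknx] -> 5 lines: kpcrd mtin lnknx tzvth pdpg
Final line 3: lnknx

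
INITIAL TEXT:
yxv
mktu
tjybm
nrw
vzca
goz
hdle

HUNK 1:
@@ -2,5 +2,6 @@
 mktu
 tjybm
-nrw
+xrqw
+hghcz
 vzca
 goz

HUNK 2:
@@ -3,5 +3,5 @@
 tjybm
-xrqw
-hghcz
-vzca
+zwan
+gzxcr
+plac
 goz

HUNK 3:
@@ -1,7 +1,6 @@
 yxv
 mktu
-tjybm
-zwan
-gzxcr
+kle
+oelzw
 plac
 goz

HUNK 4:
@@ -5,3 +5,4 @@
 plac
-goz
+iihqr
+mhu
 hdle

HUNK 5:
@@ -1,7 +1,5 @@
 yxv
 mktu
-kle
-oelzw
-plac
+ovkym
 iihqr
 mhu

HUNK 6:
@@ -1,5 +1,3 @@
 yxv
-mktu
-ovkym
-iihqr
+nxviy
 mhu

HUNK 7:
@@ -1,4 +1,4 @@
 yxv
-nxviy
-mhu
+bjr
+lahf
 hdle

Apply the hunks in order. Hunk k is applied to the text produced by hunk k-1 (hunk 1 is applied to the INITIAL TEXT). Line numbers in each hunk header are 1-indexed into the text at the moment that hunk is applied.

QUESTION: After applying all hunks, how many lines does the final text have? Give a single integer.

Answer: 4

Derivation:
Hunk 1: at line 2 remove [nrw] add [xrqw,hghcz] -> 8 lines: yxv mktu tjybm xrqw hghcz vzca goz hdle
Hunk 2: at line 3 remove [xrqw,hghcz,vzca] add [zwan,gzxcr,plac] -> 8 lines: yxv mktu tjybm zwan gzxcr plac goz hdle
Hunk 3: at line 1 remove [tjybm,zwan,gzxcr] add [kle,oelzw] -> 7 lines: yxv mktu kle oelzw plac goz hdle
Hunk 4: at line 5 remove [goz] add [iihqr,mhu] -> 8 lines: yxv mktu kle oelzw plac iihqr mhu hdle
Hunk 5: at line 1 remove [kle,oelzw,plac] add [ovkym] -> 6 lines: yxv mktu ovkym iihqr mhu hdle
Hunk 6: at line 1 remove [mktu,ovkym,iihqr] add [nxviy] -> 4 lines: yxv nxviy mhu hdle
Hunk 7: at line 1 remove [nxviy,mhu] add [bjr,lahf] -> 4 lines: yxv bjr lahf hdle
Final line count: 4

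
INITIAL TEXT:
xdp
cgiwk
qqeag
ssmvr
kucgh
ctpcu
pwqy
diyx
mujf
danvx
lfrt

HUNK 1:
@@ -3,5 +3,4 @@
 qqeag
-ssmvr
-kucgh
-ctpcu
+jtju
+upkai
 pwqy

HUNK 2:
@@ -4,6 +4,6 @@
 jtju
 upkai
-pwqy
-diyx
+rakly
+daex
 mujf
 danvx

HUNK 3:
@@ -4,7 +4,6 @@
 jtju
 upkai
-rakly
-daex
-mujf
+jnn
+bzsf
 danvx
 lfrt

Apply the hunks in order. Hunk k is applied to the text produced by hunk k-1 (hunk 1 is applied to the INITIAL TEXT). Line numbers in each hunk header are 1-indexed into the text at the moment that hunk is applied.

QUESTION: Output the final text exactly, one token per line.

Hunk 1: at line 3 remove [ssmvr,kucgh,ctpcu] add [jtju,upkai] -> 10 lines: xdp cgiwk qqeag jtju upkai pwqy diyx mujf danvx lfrt
Hunk 2: at line 4 remove [pwqy,diyx] add [rakly,daex] -> 10 lines: xdp cgiwk qqeag jtju upkai rakly daex mujf danvx lfrt
Hunk 3: at line 4 remove [rakly,daex,mujf] add [jnn,bzsf] -> 9 lines: xdp cgiwk qqeag jtju upkai jnn bzsf danvx lfrt

Answer: xdp
cgiwk
qqeag
jtju
upkai
jnn
bzsf
danvx
lfrt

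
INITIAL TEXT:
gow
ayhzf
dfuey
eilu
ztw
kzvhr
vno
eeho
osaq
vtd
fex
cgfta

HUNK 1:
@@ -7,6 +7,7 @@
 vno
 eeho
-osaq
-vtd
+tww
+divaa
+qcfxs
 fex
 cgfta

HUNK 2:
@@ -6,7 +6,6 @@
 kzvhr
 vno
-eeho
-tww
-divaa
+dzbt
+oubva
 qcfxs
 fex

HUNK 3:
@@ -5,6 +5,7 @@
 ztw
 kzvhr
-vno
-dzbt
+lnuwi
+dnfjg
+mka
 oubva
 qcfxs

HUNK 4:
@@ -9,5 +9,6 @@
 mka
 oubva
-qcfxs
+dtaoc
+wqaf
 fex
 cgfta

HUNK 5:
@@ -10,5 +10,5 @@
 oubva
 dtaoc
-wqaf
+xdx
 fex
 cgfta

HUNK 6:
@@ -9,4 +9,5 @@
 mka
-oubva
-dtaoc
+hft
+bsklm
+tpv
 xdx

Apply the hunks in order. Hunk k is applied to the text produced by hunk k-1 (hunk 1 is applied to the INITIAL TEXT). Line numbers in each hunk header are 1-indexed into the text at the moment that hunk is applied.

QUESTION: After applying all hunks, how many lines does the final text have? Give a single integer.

Hunk 1: at line 7 remove [osaq,vtd] add [tww,divaa,qcfxs] -> 13 lines: gow ayhzf dfuey eilu ztw kzvhr vno eeho tww divaa qcfxs fex cgfta
Hunk 2: at line 6 remove [eeho,tww,divaa] add [dzbt,oubva] -> 12 lines: gow ayhzf dfuey eilu ztw kzvhr vno dzbt oubva qcfxs fex cgfta
Hunk 3: at line 5 remove [vno,dzbt] add [lnuwi,dnfjg,mka] -> 13 lines: gow ayhzf dfuey eilu ztw kzvhr lnuwi dnfjg mka oubva qcfxs fex cgfta
Hunk 4: at line 9 remove [qcfxs] add [dtaoc,wqaf] -> 14 lines: gow ayhzf dfuey eilu ztw kzvhr lnuwi dnfjg mka oubva dtaoc wqaf fex cgfta
Hunk 5: at line 10 remove [wqaf] add [xdx] -> 14 lines: gow ayhzf dfuey eilu ztw kzvhr lnuwi dnfjg mka oubva dtaoc xdx fex cgfta
Hunk 6: at line 9 remove [oubva,dtaoc] add [hft,bsklm,tpv] -> 15 lines: gow ayhzf dfuey eilu ztw kzvhr lnuwi dnfjg mka hft bsklm tpv xdx fex cgfta
Final line count: 15

Answer: 15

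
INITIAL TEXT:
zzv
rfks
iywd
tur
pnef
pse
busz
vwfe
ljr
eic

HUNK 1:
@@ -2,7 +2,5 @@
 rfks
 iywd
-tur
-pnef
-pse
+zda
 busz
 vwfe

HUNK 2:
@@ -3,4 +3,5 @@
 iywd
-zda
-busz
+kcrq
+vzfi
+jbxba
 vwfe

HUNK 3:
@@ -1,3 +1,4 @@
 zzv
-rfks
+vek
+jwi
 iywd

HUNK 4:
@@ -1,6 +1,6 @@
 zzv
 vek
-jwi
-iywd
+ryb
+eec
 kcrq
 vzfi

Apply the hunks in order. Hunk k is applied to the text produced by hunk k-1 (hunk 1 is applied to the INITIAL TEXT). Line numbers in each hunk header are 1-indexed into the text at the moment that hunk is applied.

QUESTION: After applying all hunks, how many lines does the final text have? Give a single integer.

Hunk 1: at line 2 remove [tur,pnef,pse] add [zda] -> 8 lines: zzv rfks iywd zda busz vwfe ljr eic
Hunk 2: at line 3 remove [zda,busz] add [kcrq,vzfi,jbxba] -> 9 lines: zzv rfks iywd kcrq vzfi jbxba vwfe ljr eic
Hunk 3: at line 1 remove [rfks] add [vek,jwi] -> 10 lines: zzv vek jwi iywd kcrq vzfi jbxba vwfe ljr eic
Hunk 4: at line 1 remove [jwi,iywd] add [ryb,eec] -> 10 lines: zzv vek ryb eec kcrq vzfi jbxba vwfe ljr eic
Final line count: 10

Answer: 10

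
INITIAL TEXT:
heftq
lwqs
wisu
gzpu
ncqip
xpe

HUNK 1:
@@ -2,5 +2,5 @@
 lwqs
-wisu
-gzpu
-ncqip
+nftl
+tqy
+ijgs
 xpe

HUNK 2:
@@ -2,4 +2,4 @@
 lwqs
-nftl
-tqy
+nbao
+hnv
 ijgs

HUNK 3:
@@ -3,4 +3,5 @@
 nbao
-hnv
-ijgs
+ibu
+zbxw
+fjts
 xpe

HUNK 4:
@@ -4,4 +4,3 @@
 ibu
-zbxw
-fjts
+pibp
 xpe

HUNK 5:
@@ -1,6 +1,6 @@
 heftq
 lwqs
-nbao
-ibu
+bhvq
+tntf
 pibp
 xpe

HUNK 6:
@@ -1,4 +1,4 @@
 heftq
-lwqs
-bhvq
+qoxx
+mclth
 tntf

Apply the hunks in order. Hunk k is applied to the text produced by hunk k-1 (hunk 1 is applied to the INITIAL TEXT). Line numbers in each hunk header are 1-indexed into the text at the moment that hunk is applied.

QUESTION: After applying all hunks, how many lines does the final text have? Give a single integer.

Answer: 6

Derivation:
Hunk 1: at line 2 remove [wisu,gzpu,ncqip] add [nftl,tqy,ijgs] -> 6 lines: heftq lwqs nftl tqy ijgs xpe
Hunk 2: at line 2 remove [nftl,tqy] add [nbao,hnv] -> 6 lines: heftq lwqs nbao hnv ijgs xpe
Hunk 3: at line 3 remove [hnv,ijgs] add [ibu,zbxw,fjts] -> 7 lines: heftq lwqs nbao ibu zbxw fjts xpe
Hunk 4: at line 4 remove [zbxw,fjts] add [pibp] -> 6 lines: heftq lwqs nbao ibu pibp xpe
Hunk 5: at line 1 remove [nbao,ibu] add [bhvq,tntf] -> 6 lines: heftq lwqs bhvq tntf pibp xpe
Hunk 6: at line 1 remove [lwqs,bhvq] add [qoxx,mclth] -> 6 lines: heftq qoxx mclth tntf pibp xpe
Final line count: 6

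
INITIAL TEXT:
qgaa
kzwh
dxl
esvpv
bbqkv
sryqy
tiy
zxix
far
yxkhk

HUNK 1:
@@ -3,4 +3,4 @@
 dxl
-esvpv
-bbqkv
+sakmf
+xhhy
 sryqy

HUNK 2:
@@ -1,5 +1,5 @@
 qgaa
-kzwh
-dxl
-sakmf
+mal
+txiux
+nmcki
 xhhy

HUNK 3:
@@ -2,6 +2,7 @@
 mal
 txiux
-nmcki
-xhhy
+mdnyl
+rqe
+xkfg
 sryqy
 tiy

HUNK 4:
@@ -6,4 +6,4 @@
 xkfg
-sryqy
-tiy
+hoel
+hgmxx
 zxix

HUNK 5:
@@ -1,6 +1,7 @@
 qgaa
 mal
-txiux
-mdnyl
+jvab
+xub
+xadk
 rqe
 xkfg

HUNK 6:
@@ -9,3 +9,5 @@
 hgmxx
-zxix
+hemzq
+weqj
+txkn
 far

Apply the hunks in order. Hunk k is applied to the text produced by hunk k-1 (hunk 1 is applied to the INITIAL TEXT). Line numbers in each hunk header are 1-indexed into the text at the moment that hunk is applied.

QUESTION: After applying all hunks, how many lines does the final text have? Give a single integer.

Answer: 14

Derivation:
Hunk 1: at line 3 remove [esvpv,bbqkv] add [sakmf,xhhy] -> 10 lines: qgaa kzwh dxl sakmf xhhy sryqy tiy zxix far yxkhk
Hunk 2: at line 1 remove [kzwh,dxl,sakmf] add [mal,txiux,nmcki] -> 10 lines: qgaa mal txiux nmcki xhhy sryqy tiy zxix far yxkhk
Hunk 3: at line 2 remove [nmcki,xhhy] add [mdnyl,rqe,xkfg] -> 11 lines: qgaa mal txiux mdnyl rqe xkfg sryqy tiy zxix far yxkhk
Hunk 4: at line 6 remove [sryqy,tiy] add [hoel,hgmxx] -> 11 lines: qgaa mal txiux mdnyl rqe xkfg hoel hgmxx zxix far yxkhk
Hunk 5: at line 1 remove [txiux,mdnyl] add [jvab,xub,xadk] -> 12 lines: qgaa mal jvab xub xadk rqe xkfg hoel hgmxx zxix far yxkhk
Hunk 6: at line 9 remove [zxix] add [hemzq,weqj,txkn] -> 14 lines: qgaa mal jvab xub xadk rqe xkfg hoel hgmxx hemzq weqj txkn far yxkhk
Final line count: 14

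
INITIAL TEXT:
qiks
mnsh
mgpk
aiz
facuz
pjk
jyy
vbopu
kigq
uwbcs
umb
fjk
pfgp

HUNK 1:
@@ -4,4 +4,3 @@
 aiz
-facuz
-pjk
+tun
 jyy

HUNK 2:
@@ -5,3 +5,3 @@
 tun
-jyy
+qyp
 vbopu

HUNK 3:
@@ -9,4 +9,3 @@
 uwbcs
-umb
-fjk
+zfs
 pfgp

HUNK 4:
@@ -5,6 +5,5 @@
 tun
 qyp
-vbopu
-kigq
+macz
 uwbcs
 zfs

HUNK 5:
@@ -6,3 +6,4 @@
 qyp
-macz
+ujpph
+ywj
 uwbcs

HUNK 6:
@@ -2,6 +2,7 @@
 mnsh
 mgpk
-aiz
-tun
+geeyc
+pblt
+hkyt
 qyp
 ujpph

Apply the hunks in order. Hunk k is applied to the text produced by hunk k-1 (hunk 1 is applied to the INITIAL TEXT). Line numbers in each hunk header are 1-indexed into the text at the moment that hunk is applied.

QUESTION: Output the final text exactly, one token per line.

Hunk 1: at line 4 remove [facuz,pjk] add [tun] -> 12 lines: qiks mnsh mgpk aiz tun jyy vbopu kigq uwbcs umb fjk pfgp
Hunk 2: at line 5 remove [jyy] add [qyp] -> 12 lines: qiks mnsh mgpk aiz tun qyp vbopu kigq uwbcs umb fjk pfgp
Hunk 3: at line 9 remove [umb,fjk] add [zfs] -> 11 lines: qiks mnsh mgpk aiz tun qyp vbopu kigq uwbcs zfs pfgp
Hunk 4: at line 5 remove [vbopu,kigq] add [macz] -> 10 lines: qiks mnsh mgpk aiz tun qyp macz uwbcs zfs pfgp
Hunk 5: at line 6 remove [macz] add [ujpph,ywj] -> 11 lines: qiks mnsh mgpk aiz tun qyp ujpph ywj uwbcs zfs pfgp
Hunk 6: at line 2 remove [aiz,tun] add [geeyc,pblt,hkyt] -> 12 lines: qiks mnsh mgpk geeyc pblt hkyt qyp ujpph ywj uwbcs zfs pfgp

Answer: qiks
mnsh
mgpk
geeyc
pblt
hkyt
qyp
ujpph
ywj
uwbcs
zfs
pfgp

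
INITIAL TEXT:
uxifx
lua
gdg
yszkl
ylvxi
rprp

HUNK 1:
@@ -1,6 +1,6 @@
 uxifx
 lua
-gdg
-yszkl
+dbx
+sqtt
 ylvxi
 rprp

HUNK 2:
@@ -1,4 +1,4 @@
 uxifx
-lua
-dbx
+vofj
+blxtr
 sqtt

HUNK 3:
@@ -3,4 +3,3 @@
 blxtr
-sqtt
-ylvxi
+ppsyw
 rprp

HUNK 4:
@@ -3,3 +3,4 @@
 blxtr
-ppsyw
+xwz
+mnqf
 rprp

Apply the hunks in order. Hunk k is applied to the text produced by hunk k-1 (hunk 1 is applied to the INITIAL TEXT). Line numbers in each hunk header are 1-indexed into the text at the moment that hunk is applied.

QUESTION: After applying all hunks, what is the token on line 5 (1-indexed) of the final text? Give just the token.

Answer: mnqf

Derivation:
Hunk 1: at line 1 remove [gdg,yszkl] add [dbx,sqtt] -> 6 lines: uxifx lua dbx sqtt ylvxi rprp
Hunk 2: at line 1 remove [lua,dbx] add [vofj,blxtr] -> 6 lines: uxifx vofj blxtr sqtt ylvxi rprp
Hunk 3: at line 3 remove [sqtt,ylvxi] add [ppsyw] -> 5 lines: uxifx vofj blxtr ppsyw rprp
Hunk 4: at line 3 remove [ppsyw] add [xwz,mnqf] -> 6 lines: uxifx vofj blxtr xwz mnqf rprp
Final line 5: mnqf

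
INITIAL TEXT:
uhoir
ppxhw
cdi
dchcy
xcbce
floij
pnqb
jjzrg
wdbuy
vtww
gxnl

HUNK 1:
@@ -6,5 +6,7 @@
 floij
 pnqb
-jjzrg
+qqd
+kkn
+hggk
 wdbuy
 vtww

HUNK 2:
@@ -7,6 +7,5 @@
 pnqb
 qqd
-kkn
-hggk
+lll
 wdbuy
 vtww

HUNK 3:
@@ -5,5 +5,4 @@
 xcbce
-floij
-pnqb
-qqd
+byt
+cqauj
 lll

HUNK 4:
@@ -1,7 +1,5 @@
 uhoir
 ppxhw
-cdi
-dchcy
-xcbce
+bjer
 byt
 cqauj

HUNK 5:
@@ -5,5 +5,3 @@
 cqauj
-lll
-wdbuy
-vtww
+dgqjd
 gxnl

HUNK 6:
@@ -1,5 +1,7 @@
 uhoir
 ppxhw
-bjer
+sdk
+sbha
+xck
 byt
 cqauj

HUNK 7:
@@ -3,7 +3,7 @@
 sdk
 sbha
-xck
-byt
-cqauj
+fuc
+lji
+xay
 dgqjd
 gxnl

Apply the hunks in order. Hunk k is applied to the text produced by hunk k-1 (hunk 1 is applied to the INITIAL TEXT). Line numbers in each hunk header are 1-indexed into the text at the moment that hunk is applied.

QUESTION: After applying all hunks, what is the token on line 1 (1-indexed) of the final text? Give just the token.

Answer: uhoir

Derivation:
Hunk 1: at line 6 remove [jjzrg] add [qqd,kkn,hggk] -> 13 lines: uhoir ppxhw cdi dchcy xcbce floij pnqb qqd kkn hggk wdbuy vtww gxnl
Hunk 2: at line 7 remove [kkn,hggk] add [lll] -> 12 lines: uhoir ppxhw cdi dchcy xcbce floij pnqb qqd lll wdbuy vtww gxnl
Hunk 3: at line 5 remove [floij,pnqb,qqd] add [byt,cqauj] -> 11 lines: uhoir ppxhw cdi dchcy xcbce byt cqauj lll wdbuy vtww gxnl
Hunk 4: at line 1 remove [cdi,dchcy,xcbce] add [bjer] -> 9 lines: uhoir ppxhw bjer byt cqauj lll wdbuy vtww gxnl
Hunk 5: at line 5 remove [lll,wdbuy,vtww] add [dgqjd] -> 7 lines: uhoir ppxhw bjer byt cqauj dgqjd gxnl
Hunk 6: at line 1 remove [bjer] add [sdk,sbha,xck] -> 9 lines: uhoir ppxhw sdk sbha xck byt cqauj dgqjd gxnl
Hunk 7: at line 3 remove [xck,byt,cqauj] add [fuc,lji,xay] -> 9 lines: uhoir ppxhw sdk sbha fuc lji xay dgqjd gxnl
Final line 1: uhoir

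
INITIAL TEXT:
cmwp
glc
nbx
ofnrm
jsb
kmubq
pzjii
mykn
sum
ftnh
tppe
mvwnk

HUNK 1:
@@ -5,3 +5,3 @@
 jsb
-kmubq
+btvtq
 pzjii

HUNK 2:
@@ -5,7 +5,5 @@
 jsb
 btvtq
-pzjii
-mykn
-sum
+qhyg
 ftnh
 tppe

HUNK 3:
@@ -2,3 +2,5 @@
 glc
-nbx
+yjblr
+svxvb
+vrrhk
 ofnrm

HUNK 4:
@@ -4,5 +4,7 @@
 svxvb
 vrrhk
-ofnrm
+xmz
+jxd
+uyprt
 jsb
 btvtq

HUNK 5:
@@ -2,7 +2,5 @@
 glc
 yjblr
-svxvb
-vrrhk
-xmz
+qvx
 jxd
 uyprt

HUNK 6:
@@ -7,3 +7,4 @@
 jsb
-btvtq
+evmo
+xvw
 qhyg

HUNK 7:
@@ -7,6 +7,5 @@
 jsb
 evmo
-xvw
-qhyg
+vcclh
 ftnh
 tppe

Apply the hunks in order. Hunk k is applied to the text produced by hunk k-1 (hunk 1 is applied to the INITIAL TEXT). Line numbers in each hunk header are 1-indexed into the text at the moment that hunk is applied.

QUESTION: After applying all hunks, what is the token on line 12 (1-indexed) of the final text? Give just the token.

Hunk 1: at line 5 remove [kmubq] add [btvtq] -> 12 lines: cmwp glc nbx ofnrm jsb btvtq pzjii mykn sum ftnh tppe mvwnk
Hunk 2: at line 5 remove [pzjii,mykn,sum] add [qhyg] -> 10 lines: cmwp glc nbx ofnrm jsb btvtq qhyg ftnh tppe mvwnk
Hunk 3: at line 2 remove [nbx] add [yjblr,svxvb,vrrhk] -> 12 lines: cmwp glc yjblr svxvb vrrhk ofnrm jsb btvtq qhyg ftnh tppe mvwnk
Hunk 4: at line 4 remove [ofnrm] add [xmz,jxd,uyprt] -> 14 lines: cmwp glc yjblr svxvb vrrhk xmz jxd uyprt jsb btvtq qhyg ftnh tppe mvwnk
Hunk 5: at line 2 remove [svxvb,vrrhk,xmz] add [qvx] -> 12 lines: cmwp glc yjblr qvx jxd uyprt jsb btvtq qhyg ftnh tppe mvwnk
Hunk 6: at line 7 remove [btvtq] add [evmo,xvw] -> 13 lines: cmwp glc yjblr qvx jxd uyprt jsb evmo xvw qhyg ftnh tppe mvwnk
Hunk 7: at line 7 remove [xvw,qhyg] add [vcclh] -> 12 lines: cmwp glc yjblr qvx jxd uyprt jsb evmo vcclh ftnh tppe mvwnk
Final line 12: mvwnk

Answer: mvwnk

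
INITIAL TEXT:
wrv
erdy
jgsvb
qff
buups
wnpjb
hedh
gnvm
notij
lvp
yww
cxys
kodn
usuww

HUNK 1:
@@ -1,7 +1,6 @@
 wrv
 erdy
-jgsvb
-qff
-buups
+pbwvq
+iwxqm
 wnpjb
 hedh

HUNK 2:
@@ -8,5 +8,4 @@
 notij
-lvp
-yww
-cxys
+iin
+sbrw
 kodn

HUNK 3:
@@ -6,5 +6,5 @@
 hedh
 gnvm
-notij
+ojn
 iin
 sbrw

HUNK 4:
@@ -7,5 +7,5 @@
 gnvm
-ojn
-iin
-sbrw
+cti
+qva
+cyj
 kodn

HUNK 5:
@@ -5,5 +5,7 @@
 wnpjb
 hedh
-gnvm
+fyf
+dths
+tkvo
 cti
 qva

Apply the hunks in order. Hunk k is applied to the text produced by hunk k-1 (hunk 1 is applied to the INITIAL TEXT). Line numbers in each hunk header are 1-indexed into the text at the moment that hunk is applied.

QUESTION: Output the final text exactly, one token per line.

Hunk 1: at line 1 remove [jgsvb,qff,buups] add [pbwvq,iwxqm] -> 13 lines: wrv erdy pbwvq iwxqm wnpjb hedh gnvm notij lvp yww cxys kodn usuww
Hunk 2: at line 8 remove [lvp,yww,cxys] add [iin,sbrw] -> 12 lines: wrv erdy pbwvq iwxqm wnpjb hedh gnvm notij iin sbrw kodn usuww
Hunk 3: at line 6 remove [notij] add [ojn] -> 12 lines: wrv erdy pbwvq iwxqm wnpjb hedh gnvm ojn iin sbrw kodn usuww
Hunk 4: at line 7 remove [ojn,iin,sbrw] add [cti,qva,cyj] -> 12 lines: wrv erdy pbwvq iwxqm wnpjb hedh gnvm cti qva cyj kodn usuww
Hunk 5: at line 5 remove [gnvm] add [fyf,dths,tkvo] -> 14 lines: wrv erdy pbwvq iwxqm wnpjb hedh fyf dths tkvo cti qva cyj kodn usuww

Answer: wrv
erdy
pbwvq
iwxqm
wnpjb
hedh
fyf
dths
tkvo
cti
qva
cyj
kodn
usuww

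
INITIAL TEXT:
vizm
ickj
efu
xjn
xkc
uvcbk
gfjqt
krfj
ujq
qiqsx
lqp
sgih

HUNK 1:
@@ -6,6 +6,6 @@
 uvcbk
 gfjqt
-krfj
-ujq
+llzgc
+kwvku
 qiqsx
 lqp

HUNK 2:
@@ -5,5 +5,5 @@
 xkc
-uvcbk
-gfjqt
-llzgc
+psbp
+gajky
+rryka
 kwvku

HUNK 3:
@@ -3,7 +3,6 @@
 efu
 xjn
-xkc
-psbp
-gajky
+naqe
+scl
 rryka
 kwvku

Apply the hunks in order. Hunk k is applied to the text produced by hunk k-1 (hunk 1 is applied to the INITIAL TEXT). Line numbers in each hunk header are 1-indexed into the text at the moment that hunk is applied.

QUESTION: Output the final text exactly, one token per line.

Hunk 1: at line 6 remove [krfj,ujq] add [llzgc,kwvku] -> 12 lines: vizm ickj efu xjn xkc uvcbk gfjqt llzgc kwvku qiqsx lqp sgih
Hunk 2: at line 5 remove [uvcbk,gfjqt,llzgc] add [psbp,gajky,rryka] -> 12 lines: vizm ickj efu xjn xkc psbp gajky rryka kwvku qiqsx lqp sgih
Hunk 3: at line 3 remove [xkc,psbp,gajky] add [naqe,scl] -> 11 lines: vizm ickj efu xjn naqe scl rryka kwvku qiqsx lqp sgih

Answer: vizm
ickj
efu
xjn
naqe
scl
rryka
kwvku
qiqsx
lqp
sgih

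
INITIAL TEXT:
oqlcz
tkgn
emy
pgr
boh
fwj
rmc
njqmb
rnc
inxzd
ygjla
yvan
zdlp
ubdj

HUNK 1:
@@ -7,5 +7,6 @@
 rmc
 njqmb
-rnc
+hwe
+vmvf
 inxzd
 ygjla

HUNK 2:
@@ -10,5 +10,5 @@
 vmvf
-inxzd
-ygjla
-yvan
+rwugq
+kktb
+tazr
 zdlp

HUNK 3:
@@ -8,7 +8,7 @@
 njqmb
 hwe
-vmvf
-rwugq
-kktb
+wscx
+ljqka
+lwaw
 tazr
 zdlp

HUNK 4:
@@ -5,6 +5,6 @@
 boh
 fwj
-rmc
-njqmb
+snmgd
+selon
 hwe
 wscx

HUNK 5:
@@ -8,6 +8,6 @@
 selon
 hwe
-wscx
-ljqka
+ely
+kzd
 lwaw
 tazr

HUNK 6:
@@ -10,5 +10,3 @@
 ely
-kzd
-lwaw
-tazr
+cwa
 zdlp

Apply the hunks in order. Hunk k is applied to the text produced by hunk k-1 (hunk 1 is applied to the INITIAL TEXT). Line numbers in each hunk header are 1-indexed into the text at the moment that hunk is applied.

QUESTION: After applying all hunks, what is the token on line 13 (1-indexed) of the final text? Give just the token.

Hunk 1: at line 7 remove [rnc] add [hwe,vmvf] -> 15 lines: oqlcz tkgn emy pgr boh fwj rmc njqmb hwe vmvf inxzd ygjla yvan zdlp ubdj
Hunk 2: at line 10 remove [inxzd,ygjla,yvan] add [rwugq,kktb,tazr] -> 15 lines: oqlcz tkgn emy pgr boh fwj rmc njqmb hwe vmvf rwugq kktb tazr zdlp ubdj
Hunk 3: at line 8 remove [vmvf,rwugq,kktb] add [wscx,ljqka,lwaw] -> 15 lines: oqlcz tkgn emy pgr boh fwj rmc njqmb hwe wscx ljqka lwaw tazr zdlp ubdj
Hunk 4: at line 5 remove [rmc,njqmb] add [snmgd,selon] -> 15 lines: oqlcz tkgn emy pgr boh fwj snmgd selon hwe wscx ljqka lwaw tazr zdlp ubdj
Hunk 5: at line 8 remove [wscx,ljqka] add [ely,kzd] -> 15 lines: oqlcz tkgn emy pgr boh fwj snmgd selon hwe ely kzd lwaw tazr zdlp ubdj
Hunk 6: at line 10 remove [kzd,lwaw,tazr] add [cwa] -> 13 lines: oqlcz tkgn emy pgr boh fwj snmgd selon hwe ely cwa zdlp ubdj
Final line 13: ubdj

Answer: ubdj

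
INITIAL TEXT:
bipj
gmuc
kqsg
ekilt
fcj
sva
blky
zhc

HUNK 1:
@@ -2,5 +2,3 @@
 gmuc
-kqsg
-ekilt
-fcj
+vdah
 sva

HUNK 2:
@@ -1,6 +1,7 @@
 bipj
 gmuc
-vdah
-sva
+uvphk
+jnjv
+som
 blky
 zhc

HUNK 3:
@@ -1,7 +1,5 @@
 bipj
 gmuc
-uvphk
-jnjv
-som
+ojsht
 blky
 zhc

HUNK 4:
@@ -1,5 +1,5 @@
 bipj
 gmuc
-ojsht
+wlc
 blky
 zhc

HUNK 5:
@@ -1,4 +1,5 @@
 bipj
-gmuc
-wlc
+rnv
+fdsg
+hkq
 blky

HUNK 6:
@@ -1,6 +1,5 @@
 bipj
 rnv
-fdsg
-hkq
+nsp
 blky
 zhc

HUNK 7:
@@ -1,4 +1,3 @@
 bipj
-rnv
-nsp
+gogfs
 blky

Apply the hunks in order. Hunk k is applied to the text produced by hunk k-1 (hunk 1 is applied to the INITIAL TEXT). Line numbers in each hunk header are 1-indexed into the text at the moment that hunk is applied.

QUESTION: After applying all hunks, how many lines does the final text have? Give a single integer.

Hunk 1: at line 2 remove [kqsg,ekilt,fcj] add [vdah] -> 6 lines: bipj gmuc vdah sva blky zhc
Hunk 2: at line 1 remove [vdah,sva] add [uvphk,jnjv,som] -> 7 lines: bipj gmuc uvphk jnjv som blky zhc
Hunk 3: at line 1 remove [uvphk,jnjv,som] add [ojsht] -> 5 lines: bipj gmuc ojsht blky zhc
Hunk 4: at line 1 remove [ojsht] add [wlc] -> 5 lines: bipj gmuc wlc blky zhc
Hunk 5: at line 1 remove [gmuc,wlc] add [rnv,fdsg,hkq] -> 6 lines: bipj rnv fdsg hkq blky zhc
Hunk 6: at line 1 remove [fdsg,hkq] add [nsp] -> 5 lines: bipj rnv nsp blky zhc
Hunk 7: at line 1 remove [rnv,nsp] add [gogfs] -> 4 lines: bipj gogfs blky zhc
Final line count: 4

Answer: 4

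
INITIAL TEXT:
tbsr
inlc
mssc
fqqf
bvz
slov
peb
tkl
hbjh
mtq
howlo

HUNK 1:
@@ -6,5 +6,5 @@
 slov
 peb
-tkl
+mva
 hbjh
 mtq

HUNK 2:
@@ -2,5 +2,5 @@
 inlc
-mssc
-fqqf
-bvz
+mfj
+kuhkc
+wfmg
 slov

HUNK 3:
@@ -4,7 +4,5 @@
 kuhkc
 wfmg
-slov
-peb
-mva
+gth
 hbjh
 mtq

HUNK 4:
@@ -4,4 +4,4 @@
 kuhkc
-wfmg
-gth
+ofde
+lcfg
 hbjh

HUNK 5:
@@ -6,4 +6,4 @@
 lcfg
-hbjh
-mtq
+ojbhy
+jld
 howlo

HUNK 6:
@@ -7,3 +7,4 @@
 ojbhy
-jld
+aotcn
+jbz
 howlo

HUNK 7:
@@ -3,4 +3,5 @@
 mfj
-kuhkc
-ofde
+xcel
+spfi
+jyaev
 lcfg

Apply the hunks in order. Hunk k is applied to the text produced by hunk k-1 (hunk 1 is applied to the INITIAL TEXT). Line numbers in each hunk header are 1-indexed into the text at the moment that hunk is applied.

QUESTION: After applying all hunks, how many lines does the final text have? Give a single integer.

Answer: 11

Derivation:
Hunk 1: at line 6 remove [tkl] add [mva] -> 11 lines: tbsr inlc mssc fqqf bvz slov peb mva hbjh mtq howlo
Hunk 2: at line 2 remove [mssc,fqqf,bvz] add [mfj,kuhkc,wfmg] -> 11 lines: tbsr inlc mfj kuhkc wfmg slov peb mva hbjh mtq howlo
Hunk 3: at line 4 remove [slov,peb,mva] add [gth] -> 9 lines: tbsr inlc mfj kuhkc wfmg gth hbjh mtq howlo
Hunk 4: at line 4 remove [wfmg,gth] add [ofde,lcfg] -> 9 lines: tbsr inlc mfj kuhkc ofde lcfg hbjh mtq howlo
Hunk 5: at line 6 remove [hbjh,mtq] add [ojbhy,jld] -> 9 lines: tbsr inlc mfj kuhkc ofde lcfg ojbhy jld howlo
Hunk 6: at line 7 remove [jld] add [aotcn,jbz] -> 10 lines: tbsr inlc mfj kuhkc ofde lcfg ojbhy aotcn jbz howlo
Hunk 7: at line 3 remove [kuhkc,ofde] add [xcel,spfi,jyaev] -> 11 lines: tbsr inlc mfj xcel spfi jyaev lcfg ojbhy aotcn jbz howlo
Final line count: 11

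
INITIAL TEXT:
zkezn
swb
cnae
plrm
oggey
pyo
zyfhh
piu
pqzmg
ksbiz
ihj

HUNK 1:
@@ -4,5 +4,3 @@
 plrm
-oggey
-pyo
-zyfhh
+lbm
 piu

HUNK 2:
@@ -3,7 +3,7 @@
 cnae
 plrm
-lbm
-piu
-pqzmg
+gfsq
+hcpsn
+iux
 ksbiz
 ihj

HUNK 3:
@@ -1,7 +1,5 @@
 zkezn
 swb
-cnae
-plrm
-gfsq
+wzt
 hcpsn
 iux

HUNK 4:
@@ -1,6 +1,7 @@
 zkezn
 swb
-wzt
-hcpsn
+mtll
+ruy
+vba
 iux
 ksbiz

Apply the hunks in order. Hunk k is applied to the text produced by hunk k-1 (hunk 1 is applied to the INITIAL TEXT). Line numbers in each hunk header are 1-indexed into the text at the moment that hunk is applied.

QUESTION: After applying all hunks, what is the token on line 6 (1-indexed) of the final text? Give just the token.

Answer: iux

Derivation:
Hunk 1: at line 4 remove [oggey,pyo,zyfhh] add [lbm] -> 9 lines: zkezn swb cnae plrm lbm piu pqzmg ksbiz ihj
Hunk 2: at line 3 remove [lbm,piu,pqzmg] add [gfsq,hcpsn,iux] -> 9 lines: zkezn swb cnae plrm gfsq hcpsn iux ksbiz ihj
Hunk 3: at line 1 remove [cnae,plrm,gfsq] add [wzt] -> 7 lines: zkezn swb wzt hcpsn iux ksbiz ihj
Hunk 4: at line 1 remove [wzt,hcpsn] add [mtll,ruy,vba] -> 8 lines: zkezn swb mtll ruy vba iux ksbiz ihj
Final line 6: iux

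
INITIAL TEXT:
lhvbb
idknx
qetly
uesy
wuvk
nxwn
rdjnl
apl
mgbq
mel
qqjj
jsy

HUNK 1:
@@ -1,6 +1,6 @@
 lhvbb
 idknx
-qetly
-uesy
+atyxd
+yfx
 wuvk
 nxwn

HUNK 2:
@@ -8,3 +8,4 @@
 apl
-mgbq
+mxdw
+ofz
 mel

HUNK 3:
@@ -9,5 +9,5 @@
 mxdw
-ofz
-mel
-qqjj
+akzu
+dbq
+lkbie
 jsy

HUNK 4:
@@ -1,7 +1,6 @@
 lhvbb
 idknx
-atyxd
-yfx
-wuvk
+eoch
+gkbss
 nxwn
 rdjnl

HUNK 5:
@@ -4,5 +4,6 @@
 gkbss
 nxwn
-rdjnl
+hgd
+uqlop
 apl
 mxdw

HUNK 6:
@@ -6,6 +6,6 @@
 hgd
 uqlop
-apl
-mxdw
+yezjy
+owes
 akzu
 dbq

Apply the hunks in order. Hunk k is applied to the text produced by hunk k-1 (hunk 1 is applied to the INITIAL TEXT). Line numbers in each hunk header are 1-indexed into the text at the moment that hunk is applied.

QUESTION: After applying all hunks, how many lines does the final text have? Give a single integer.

Answer: 13

Derivation:
Hunk 1: at line 1 remove [qetly,uesy] add [atyxd,yfx] -> 12 lines: lhvbb idknx atyxd yfx wuvk nxwn rdjnl apl mgbq mel qqjj jsy
Hunk 2: at line 8 remove [mgbq] add [mxdw,ofz] -> 13 lines: lhvbb idknx atyxd yfx wuvk nxwn rdjnl apl mxdw ofz mel qqjj jsy
Hunk 3: at line 9 remove [ofz,mel,qqjj] add [akzu,dbq,lkbie] -> 13 lines: lhvbb idknx atyxd yfx wuvk nxwn rdjnl apl mxdw akzu dbq lkbie jsy
Hunk 4: at line 1 remove [atyxd,yfx,wuvk] add [eoch,gkbss] -> 12 lines: lhvbb idknx eoch gkbss nxwn rdjnl apl mxdw akzu dbq lkbie jsy
Hunk 5: at line 4 remove [rdjnl] add [hgd,uqlop] -> 13 lines: lhvbb idknx eoch gkbss nxwn hgd uqlop apl mxdw akzu dbq lkbie jsy
Hunk 6: at line 6 remove [apl,mxdw] add [yezjy,owes] -> 13 lines: lhvbb idknx eoch gkbss nxwn hgd uqlop yezjy owes akzu dbq lkbie jsy
Final line count: 13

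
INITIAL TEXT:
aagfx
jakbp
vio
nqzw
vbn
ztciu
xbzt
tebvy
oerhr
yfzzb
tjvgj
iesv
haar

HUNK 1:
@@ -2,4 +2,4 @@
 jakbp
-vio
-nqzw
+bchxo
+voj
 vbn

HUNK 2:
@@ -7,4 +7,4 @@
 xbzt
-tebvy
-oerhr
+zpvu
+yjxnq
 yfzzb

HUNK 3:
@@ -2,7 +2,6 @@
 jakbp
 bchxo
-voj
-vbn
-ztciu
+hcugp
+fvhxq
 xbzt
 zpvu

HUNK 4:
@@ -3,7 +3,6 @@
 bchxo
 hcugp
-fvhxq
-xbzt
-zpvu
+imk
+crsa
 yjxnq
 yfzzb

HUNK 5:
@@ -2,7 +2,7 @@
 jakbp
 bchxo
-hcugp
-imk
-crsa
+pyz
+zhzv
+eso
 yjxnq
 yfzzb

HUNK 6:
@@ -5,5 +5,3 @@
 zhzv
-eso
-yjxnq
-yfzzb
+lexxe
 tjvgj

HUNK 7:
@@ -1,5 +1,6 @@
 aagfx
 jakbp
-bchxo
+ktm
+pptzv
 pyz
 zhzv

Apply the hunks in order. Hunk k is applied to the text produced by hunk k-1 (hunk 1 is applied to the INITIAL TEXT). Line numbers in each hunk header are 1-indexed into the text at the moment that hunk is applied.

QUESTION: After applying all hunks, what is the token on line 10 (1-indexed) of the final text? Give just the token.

Answer: haar

Derivation:
Hunk 1: at line 2 remove [vio,nqzw] add [bchxo,voj] -> 13 lines: aagfx jakbp bchxo voj vbn ztciu xbzt tebvy oerhr yfzzb tjvgj iesv haar
Hunk 2: at line 7 remove [tebvy,oerhr] add [zpvu,yjxnq] -> 13 lines: aagfx jakbp bchxo voj vbn ztciu xbzt zpvu yjxnq yfzzb tjvgj iesv haar
Hunk 3: at line 2 remove [voj,vbn,ztciu] add [hcugp,fvhxq] -> 12 lines: aagfx jakbp bchxo hcugp fvhxq xbzt zpvu yjxnq yfzzb tjvgj iesv haar
Hunk 4: at line 3 remove [fvhxq,xbzt,zpvu] add [imk,crsa] -> 11 lines: aagfx jakbp bchxo hcugp imk crsa yjxnq yfzzb tjvgj iesv haar
Hunk 5: at line 2 remove [hcugp,imk,crsa] add [pyz,zhzv,eso] -> 11 lines: aagfx jakbp bchxo pyz zhzv eso yjxnq yfzzb tjvgj iesv haar
Hunk 6: at line 5 remove [eso,yjxnq,yfzzb] add [lexxe] -> 9 lines: aagfx jakbp bchxo pyz zhzv lexxe tjvgj iesv haar
Hunk 7: at line 1 remove [bchxo] add [ktm,pptzv] -> 10 lines: aagfx jakbp ktm pptzv pyz zhzv lexxe tjvgj iesv haar
Final line 10: haar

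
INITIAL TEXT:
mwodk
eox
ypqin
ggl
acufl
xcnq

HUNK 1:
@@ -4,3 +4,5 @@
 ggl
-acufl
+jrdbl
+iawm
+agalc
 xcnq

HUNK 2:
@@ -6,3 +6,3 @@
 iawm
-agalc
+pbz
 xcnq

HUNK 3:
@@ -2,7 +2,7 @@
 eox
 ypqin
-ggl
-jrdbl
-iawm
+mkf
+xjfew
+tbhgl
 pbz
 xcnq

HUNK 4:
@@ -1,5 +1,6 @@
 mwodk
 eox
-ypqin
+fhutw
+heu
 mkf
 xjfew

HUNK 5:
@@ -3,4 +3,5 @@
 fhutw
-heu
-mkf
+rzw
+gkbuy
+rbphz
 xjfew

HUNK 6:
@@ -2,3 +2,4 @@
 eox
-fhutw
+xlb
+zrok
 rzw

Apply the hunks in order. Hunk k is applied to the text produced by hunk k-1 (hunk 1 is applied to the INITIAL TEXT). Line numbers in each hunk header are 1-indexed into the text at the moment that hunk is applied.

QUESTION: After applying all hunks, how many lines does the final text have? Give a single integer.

Answer: 11

Derivation:
Hunk 1: at line 4 remove [acufl] add [jrdbl,iawm,agalc] -> 8 lines: mwodk eox ypqin ggl jrdbl iawm agalc xcnq
Hunk 2: at line 6 remove [agalc] add [pbz] -> 8 lines: mwodk eox ypqin ggl jrdbl iawm pbz xcnq
Hunk 3: at line 2 remove [ggl,jrdbl,iawm] add [mkf,xjfew,tbhgl] -> 8 lines: mwodk eox ypqin mkf xjfew tbhgl pbz xcnq
Hunk 4: at line 1 remove [ypqin] add [fhutw,heu] -> 9 lines: mwodk eox fhutw heu mkf xjfew tbhgl pbz xcnq
Hunk 5: at line 3 remove [heu,mkf] add [rzw,gkbuy,rbphz] -> 10 lines: mwodk eox fhutw rzw gkbuy rbphz xjfew tbhgl pbz xcnq
Hunk 6: at line 2 remove [fhutw] add [xlb,zrok] -> 11 lines: mwodk eox xlb zrok rzw gkbuy rbphz xjfew tbhgl pbz xcnq
Final line count: 11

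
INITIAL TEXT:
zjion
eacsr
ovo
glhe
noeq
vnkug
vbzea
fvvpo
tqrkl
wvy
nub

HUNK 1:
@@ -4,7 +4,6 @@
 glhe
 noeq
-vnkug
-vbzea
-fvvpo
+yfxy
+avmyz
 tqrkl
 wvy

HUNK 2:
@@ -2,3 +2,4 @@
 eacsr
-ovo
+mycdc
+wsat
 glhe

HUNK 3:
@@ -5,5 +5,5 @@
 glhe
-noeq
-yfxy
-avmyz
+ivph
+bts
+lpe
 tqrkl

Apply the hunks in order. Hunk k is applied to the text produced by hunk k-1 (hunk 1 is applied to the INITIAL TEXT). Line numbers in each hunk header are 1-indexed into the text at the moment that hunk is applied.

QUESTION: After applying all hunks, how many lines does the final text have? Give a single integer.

Answer: 11

Derivation:
Hunk 1: at line 4 remove [vnkug,vbzea,fvvpo] add [yfxy,avmyz] -> 10 lines: zjion eacsr ovo glhe noeq yfxy avmyz tqrkl wvy nub
Hunk 2: at line 2 remove [ovo] add [mycdc,wsat] -> 11 lines: zjion eacsr mycdc wsat glhe noeq yfxy avmyz tqrkl wvy nub
Hunk 3: at line 5 remove [noeq,yfxy,avmyz] add [ivph,bts,lpe] -> 11 lines: zjion eacsr mycdc wsat glhe ivph bts lpe tqrkl wvy nub
Final line count: 11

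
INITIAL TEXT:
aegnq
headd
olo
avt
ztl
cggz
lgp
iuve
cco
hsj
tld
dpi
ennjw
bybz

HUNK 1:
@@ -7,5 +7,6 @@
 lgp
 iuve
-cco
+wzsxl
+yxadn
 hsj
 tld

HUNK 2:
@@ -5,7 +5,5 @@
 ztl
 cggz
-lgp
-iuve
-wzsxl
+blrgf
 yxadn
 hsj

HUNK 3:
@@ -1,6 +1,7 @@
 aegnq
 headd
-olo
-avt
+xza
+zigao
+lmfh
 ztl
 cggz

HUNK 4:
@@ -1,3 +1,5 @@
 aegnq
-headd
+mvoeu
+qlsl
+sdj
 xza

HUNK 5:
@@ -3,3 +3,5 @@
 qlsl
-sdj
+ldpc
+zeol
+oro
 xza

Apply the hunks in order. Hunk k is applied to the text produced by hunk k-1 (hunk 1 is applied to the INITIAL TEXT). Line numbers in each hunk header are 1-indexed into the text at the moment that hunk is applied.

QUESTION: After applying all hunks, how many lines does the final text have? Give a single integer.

Hunk 1: at line 7 remove [cco] add [wzsxl,yxadn] -> 15 lines: aegnq headd olo avt ztl cggz lgp iuve wzsxl yxadn hsj tld dpi ennjw bybz
Hunk 2: at line 5 remove [lgp,iuve,wzsxl] add [blrgf] -> 13 lines: aegnq headd olo avt ztl cggz blrgf yxadn hsj tld dpi ennjw bybz
Hunk 3: at line 1 remove [olo,avt] add [xza,zigao,lmfh] -> 14 lines: aegnq headd xza zigao lmfh ztl cggz blrgf yxadn hsj tld dpi ennjw bybz
Hunk 4: at line 1 remove [headd] add [mvoeu,qlsl,sdj] -> 16 lines: aegnq mvoeu qlsl sdj xza zigao lmfh ztl cggz blrgf yxadn hsj tld dpi ennjw bybz
Hunk 5: at line 3 remove [sdj] add [ldpc,zeol,oro] -> 18 lines: aegnq mvoeu qlsl ldpc zeol oro xza zigao lmfh ztl cggz blrgf yxadn hsj tld dpi ennjw bybz
Final line count: 18

Answer: 18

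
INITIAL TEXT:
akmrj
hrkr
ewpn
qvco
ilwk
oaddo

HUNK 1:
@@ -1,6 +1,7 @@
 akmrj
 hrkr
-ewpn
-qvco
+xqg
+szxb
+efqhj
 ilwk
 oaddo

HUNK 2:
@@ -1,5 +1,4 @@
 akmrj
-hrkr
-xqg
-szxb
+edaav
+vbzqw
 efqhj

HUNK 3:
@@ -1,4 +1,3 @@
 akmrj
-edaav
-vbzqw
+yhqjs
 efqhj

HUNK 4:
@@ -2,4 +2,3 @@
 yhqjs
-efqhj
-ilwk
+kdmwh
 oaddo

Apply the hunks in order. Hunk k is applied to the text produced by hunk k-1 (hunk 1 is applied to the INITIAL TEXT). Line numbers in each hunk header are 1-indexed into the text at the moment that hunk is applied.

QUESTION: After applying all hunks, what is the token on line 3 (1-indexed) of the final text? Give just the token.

Answer: kdmwh

Derivation:
Hunk 1: at line 1 remove [ewpn,qvco] add [xqg,szxb,efqhj] -> 7 lines: akmrj hrkr xqg szxb efqhj ilwk oaddo
Hunk 2: at line 1 remove [hrkr,xqg,szxb] add [edaav,vbzqw] -> 6 lines: akmrj edaav vbzqw efqhj ilwk oaddo
Hunk 3: at line 1 remove [edaav,vbzqw] add [yhqjs] -> 5 lines: akmrj yhqjs efqhj ilwk oaddo
Hunk 4: at line 2 remove [efqhj,ilwk] add [kdmwh] -> 4 lines: akmrj yhqjs kdmwh oaddo
Final line 3: kdmwh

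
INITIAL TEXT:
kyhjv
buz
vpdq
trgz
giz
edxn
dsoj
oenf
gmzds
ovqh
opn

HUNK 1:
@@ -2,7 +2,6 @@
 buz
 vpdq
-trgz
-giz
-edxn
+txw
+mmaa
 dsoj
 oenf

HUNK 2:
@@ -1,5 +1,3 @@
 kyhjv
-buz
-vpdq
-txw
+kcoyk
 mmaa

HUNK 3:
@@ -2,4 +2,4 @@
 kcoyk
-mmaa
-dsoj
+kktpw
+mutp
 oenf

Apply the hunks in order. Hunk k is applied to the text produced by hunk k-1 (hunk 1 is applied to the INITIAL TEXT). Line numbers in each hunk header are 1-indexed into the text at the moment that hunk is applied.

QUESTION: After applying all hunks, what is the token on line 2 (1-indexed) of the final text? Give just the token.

Hunk 1: at line 2 remove [trgz,giz,edxn] add [txw,mmaa] -> 10 lines: kyhjv buz vpdq txw mmaa dsoj oenf gmzds ovqh opn
Hunk 2: at line 1 remove [buz,vpdq,txw] add [kcoyk] -> 8 lines: kyhjv kcoyk mmaa dsoj oenf gmzds ovqh opn
Hunk 3: at line 2 remove [mmaa,dsoj] add [kktpw,mutp] -> 8 lines: kyhjv kcoyk kktpw mutp oenf gmzds ovqh opn
Final line 2: kcoyk

Answer: kcoyk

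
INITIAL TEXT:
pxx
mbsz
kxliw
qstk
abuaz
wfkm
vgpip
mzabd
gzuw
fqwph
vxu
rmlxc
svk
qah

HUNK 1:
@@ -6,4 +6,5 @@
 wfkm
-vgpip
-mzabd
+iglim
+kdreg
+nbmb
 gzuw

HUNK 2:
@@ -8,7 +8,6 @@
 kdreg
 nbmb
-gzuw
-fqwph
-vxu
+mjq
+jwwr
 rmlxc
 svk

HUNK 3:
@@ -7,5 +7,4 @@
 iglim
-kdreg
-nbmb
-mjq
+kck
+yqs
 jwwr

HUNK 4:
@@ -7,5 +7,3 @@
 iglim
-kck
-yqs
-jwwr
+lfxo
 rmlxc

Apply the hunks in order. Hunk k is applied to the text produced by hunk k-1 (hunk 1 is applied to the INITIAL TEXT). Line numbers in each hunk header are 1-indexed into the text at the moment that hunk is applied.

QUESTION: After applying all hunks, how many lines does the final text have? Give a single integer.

Hunk 1: at line 6 remove [vgpip,mzabd] add [iglim,kdreg,nbmb] -> 15 lines: pxx mbsz kxliw qstk abuaz wfkm iglim kdreg nbmb gzuw fqwph vxu rmlxc svk qah
Hunk 2: at line 8 remove [gzuw,fqwph,vxu] add [mjq,jwwr] -> 14 lines: pxx mbsz kxliw qstk abuaz wfkm iglim kdreg nbmb mjq jwwr rmlxc svk qah
Hunk 3: at line 7 remove [kdreg,nbmb,mjq] add [kck,yqs] -> 13 lines: pxx mbsz kxliw qstk abuaz wfkm iglim kck yqs jwwr rmlxc svk qah
Hunk 4: at line 7 remove [kck,yqs,jwwr] add [lfxo] -> 11 lines: pxx mbsz kxliw qstk abuaz wfkm iglim lfxo rmlxc svk qah
Final line count: 11

Answer: 11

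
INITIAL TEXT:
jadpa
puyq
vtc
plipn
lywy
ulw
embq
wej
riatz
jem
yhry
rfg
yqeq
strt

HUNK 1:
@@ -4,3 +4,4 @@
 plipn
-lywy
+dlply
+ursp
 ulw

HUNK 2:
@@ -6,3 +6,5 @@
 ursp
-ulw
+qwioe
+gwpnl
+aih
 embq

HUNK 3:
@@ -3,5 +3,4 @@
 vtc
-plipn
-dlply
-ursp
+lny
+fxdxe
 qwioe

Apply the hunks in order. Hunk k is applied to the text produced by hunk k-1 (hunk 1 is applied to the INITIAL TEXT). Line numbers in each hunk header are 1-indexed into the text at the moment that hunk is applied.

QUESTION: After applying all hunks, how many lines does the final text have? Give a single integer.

Hunk 1: at line 4 remove [lywy] add [dlply,ursp] -> 15 lines: jadpa puyq vtc plipn dlply ursp ulw embq wej riatz jem yhry rfg yqeq strt
Hunk 2: at line 6 remove [ulw] add [qwioe,gwpnl,aih] -> 17 lines: jadpa puyq vtc plipn dlply ursp qwioe gwpnl aih embq wej riatz jem yhry rfg yqeq strt
Hunk 3: at line 3 remove [plipn,dlply,ursp] add [lny,fxdxe] -> 16 lines: jadpa puyq vtc lny fxdxe qwioe gwpnl aih embq wej riatz jem yhry rfg yqeq strt
Final line count: 16

Answer: 16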